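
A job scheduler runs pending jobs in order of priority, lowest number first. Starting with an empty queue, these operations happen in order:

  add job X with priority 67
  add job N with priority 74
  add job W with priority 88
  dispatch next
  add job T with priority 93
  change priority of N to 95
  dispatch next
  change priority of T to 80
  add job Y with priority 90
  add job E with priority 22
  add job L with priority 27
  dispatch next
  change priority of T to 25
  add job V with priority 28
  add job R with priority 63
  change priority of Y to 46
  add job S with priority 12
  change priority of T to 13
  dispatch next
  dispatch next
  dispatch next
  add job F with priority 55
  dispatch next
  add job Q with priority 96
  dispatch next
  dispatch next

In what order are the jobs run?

[X, W, E, S, T, L, V, Y, F]

add X (priority 67) → {X:67}
add N (priority 74) → {X:67, N:74}
add W (priority 88) → {X:67, N:74, W:88}
dispatch next → X; now {N:74, W:88}
add T (priority 93) → {N:74, W:88, T:93}
update N to priority 95 → {W:88, T:93, N:95}
dispatch next → W; now {T:93, N:95}
update T to priority 80 → {T:80, N:95}
add Y (priority 90) → {T:80, Y:90, N:95}
add E (priority 22) → {E:22, T:80, Y:90, N:95}
add L (priority 27) → {E:22, L:27, T:80, Y:90, N:95}
dispatch next → E; now {L:27, T:80, Y:90, N:95}
update T to priority 25 → {T:25, L:27, Y:90, N:95}
add V (priority 28) → {T:25, L:27, V:28, Y:90, N:95}
add R (priority 63) → {T:25, L:27, V:28, R:63, Y:90, N:95}
update Y to priority 46 → {T:25, L:27, V:28, Y:46, R:63, N:95}
add S (priority 12) → {S:12, T:25, L:27, V:28, Y:46, R:63, N:95}
update T to priority 13 → {S:12, T:13, L:27, V:28, Y:46, R:63, N:95}
dispatch next → S; now {T:13, L:27, V:28, Y:46, R:63, N:95}
dispatch next → T; now {L:27, V:28, Y:46, R:63, N:95}
dispatch next → L; now {V:28, Y:46, R:63, N:95}
add F (priority 55) → {V:28, Y:46, F:55, R:63, N:95}
dispatch next → V; now {Y:46, F:55, R:63, N:95}
add Q (priority 96) → {Y:46, F:55, R:63, N:95, Q:96}
dispatch next → Y; now {F:55, R:63, N:95, Q:96}
dispatch next → F; now {R:63, N:95, Q:96}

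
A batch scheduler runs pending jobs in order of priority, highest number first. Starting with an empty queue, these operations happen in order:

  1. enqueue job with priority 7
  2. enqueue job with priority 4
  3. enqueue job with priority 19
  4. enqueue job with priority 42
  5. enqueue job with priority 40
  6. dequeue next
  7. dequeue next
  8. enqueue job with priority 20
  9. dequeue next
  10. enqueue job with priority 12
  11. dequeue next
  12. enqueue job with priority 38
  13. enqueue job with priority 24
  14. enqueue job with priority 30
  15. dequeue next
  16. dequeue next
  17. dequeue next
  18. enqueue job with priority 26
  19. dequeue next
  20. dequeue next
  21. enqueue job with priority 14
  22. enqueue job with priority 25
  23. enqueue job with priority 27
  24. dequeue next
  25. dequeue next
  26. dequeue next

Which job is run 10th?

27

insert 7 → {7}
insert 4 → {7, 4}
insert 19 → {19, 7, 4}
insert 42 → {42, 19, 7, 4}
insert 40 → {42, 40, 19, 7, 4}
dequeue next → 42; now {40, 19, 7, 4}
dequeue next → 40; now {19, 7, 4}
insert 20 → {20, 19, 7, 4}
dequeue next → 20; now {19, 7, 4}
insert 12 → {19, 12, 7, 4}
dequeue next → 19; now {12, 7, 4}
insert 38 → {38, 12, 7, 4}
insert 24 → {38, 24, 12, 7, 4}
insert 30 → {38, 30, 24, 12, 7, 4}
dequeue next → 38; now {30, 24, 12, 7, 4}
dequeue next → 30; now {24, 12, 7, 4}
dequeue next → 24; now {12, 7, 4}
insert 26 → {26, 12, 7, 4}
dequeue next → 26; now {12, 7, 4}
dequeue next → 12; now {7, 4}
insert 14 → {14, 7, 4}
insert 25 → {25, 14, 7, 4}
insert 27 → {27, 25, 14, 7, 4}
dequeue next → 27; now {25, 14, 7, 4}
dequeue next → 25; now {14, 7, 4}
dequeue next → 14; now {7, 4}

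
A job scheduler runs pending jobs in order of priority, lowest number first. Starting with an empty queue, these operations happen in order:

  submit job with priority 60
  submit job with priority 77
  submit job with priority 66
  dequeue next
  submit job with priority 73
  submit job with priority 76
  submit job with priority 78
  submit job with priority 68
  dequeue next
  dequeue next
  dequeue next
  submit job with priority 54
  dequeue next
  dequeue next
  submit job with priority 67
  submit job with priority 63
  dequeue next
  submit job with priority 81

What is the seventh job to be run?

63

insert 60 → {60}
insert 77 → {60, 77}
insert 66 → {60, 66, 77}
dequeue next → 60; now {66, 77}
insert 73 → {66, 73, 77}
insert 76 → {66, 73, 76, 77}
insert 78 → {66, 73, 76, 77, 78}
insert 68 → {66, 68, 73, 76, 77, 78}
dequeue next → 66; now {68, 73, 76, 77, 78}
dequeue next → 68; now {73, 76, 77, 78}
dequeue next → 73; now {76, 77, 78}
insert 54 → {54, 76, 77, 78}
dequeue next → 54; now {76, 77, 78}
dequeue next → 76; now {77, 78}
insert 67 → {67, 77, 78}
insert 63 → {63, 67, 77, 78}
dequeue next → 63; now {67, 77, 78}
insert 81 → {67, 77, 78, 81}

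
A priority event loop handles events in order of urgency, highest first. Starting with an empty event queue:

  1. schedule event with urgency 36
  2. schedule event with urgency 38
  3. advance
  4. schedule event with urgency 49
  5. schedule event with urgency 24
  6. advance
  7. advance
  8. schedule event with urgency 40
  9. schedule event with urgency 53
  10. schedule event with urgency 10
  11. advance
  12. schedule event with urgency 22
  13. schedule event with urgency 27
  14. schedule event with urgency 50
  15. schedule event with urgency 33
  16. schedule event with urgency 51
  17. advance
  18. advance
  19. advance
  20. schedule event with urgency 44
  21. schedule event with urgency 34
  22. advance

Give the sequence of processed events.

insert 36 → {36}
insert 38 → {38, 36}
advance → 38; now {36}
insert 49 → {49, 36}
insert 24 → {49, 36, 24}
advance → 49; now {36, 24}
advance → 36; now {24}
insert 40 → {40, 24}
insert 53 → {53, 40, 24}
insert 10 → {53, 40, 24, 10}
advance → 53; now {40, 24, 10}
insert 22 → {40, 24, 22, 10}
insert 27 → {40, 27, 24, 22, 10}
insert 50 → {50, 40, 27, 24, 22, 10}
insert 33 → {50, 40, 33, 27, 24, 22, 10}
insert 51 → {51, 50, 40, 33, 27, 24, 22, 10}
advance → 51; now {50, 40, 33, 27, 24, 22, 10}
advance → 50; now {40, 33, 27, 24, 22, 10}
advance → 40; now {33, 27, 24, 22, 10}
insert 44 → {44, 33, 27, 24, 22, 10}
insert 34 → {44, 34, 33, 27, 24, 22, 10}
advance → 44; now {34, 33, 27, 24, 22, 10}

[38, 49, 36, 53, 51, 50, 40, 44]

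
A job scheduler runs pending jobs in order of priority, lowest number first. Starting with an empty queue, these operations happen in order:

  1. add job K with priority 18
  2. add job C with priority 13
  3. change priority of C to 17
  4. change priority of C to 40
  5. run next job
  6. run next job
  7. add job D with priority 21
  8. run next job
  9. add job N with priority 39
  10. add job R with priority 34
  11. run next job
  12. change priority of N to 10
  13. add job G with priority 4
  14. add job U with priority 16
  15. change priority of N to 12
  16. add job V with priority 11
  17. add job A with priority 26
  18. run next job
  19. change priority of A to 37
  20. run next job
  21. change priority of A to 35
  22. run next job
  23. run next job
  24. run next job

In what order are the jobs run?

[K, C, D, R, G, V, N, U, A]

add K (priority 18) → {K:18}
add C (priority 13) → {C:13, K:18}
update C to priority 17 → {C:17, K:18}
update C to priority 40 → {K:18, C:40}
run next job → K; now {C:40}
run next job → C; now {}
add D (priority 21) → {D:21}
run next job → D; now {}
add N (priority 39) → {N:39}
add R (priority 34) → {R:34, N:39}
run next job → R; now {N:39}
update N to priority 10 → {N:10}
add G (priority 4) → {G:4, N:10}
add U (priority 16) → {G:4, N:10, U:16}
update N to priority 12 → {G:4, N:12, U:16}
add V (priority 11) → {G:4, V:11, N:12, U:16}
add A (priority 26) → {G:4, V:11, N:12, U:16, A:26}
run next job → G; now {V:11, N:12, U:16, A:26}
update A to priority 37 → {V:11, N:12, U:16, A:37}
run next job → V; now {N:12, U:16, A:37}
update A to priority 35 → {N:12, U:16, A:35}
run next job → N; now {U:16, A:35}
run next job → U; now {A:35}
run next job → A; now {}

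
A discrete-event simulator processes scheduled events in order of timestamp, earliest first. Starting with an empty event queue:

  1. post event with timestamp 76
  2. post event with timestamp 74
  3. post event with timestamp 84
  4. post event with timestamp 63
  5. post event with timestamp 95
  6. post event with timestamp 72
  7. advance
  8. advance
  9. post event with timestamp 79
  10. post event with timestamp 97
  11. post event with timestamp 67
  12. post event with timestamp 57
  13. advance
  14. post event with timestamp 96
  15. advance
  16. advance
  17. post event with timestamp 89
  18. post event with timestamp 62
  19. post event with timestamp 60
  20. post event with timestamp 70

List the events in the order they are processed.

insert 76 → {76}
insert 74 → {74, 76}
insert 84 → {74, 76, 84}
insert 63 → {63, 74, 76, 84}
insert 95 → {63, 74, 76, 84, 95}
insert 72 → {63, 72, 74, 76, 84, 95}
advance → 63; now {72, 74, 76, 84, 95}
advance → 72; now {74, 76, 84, 95}
insert 79 → {74, 76, 79, 84, 95}
insert 97 → {74, 76, 79, 84, 95, 97}
insert 67 → {67, 74, 76, 79, 84, 95, 97}
insert 57 → {57, 67, 74, 76, 79, 84, 95, 97}
advance → 57; now {67, 74, 76, 79, 84, 95, 97}
insert 96 → {67, 74, 76, 79, 84, 95, 96, 97}
advance → 67; now {74, 76, 79, 84, 95, 96, 97}
advance → 74; now {76, 79, 84, 95, 96, 97}
insert 89 → {76, 79, 84, 89, 95, 96, 97}
insert 62 → {62, 76, 79, 84, 89, 95, 96, 97}
insert 60 → {60, 62, 76, 79, 84, 89, 95, 96, 97}
insert 70 → {60, 62, 70, 76, 79, 84, 89, 95, 96, 97}

63, 72, 57, 67, 74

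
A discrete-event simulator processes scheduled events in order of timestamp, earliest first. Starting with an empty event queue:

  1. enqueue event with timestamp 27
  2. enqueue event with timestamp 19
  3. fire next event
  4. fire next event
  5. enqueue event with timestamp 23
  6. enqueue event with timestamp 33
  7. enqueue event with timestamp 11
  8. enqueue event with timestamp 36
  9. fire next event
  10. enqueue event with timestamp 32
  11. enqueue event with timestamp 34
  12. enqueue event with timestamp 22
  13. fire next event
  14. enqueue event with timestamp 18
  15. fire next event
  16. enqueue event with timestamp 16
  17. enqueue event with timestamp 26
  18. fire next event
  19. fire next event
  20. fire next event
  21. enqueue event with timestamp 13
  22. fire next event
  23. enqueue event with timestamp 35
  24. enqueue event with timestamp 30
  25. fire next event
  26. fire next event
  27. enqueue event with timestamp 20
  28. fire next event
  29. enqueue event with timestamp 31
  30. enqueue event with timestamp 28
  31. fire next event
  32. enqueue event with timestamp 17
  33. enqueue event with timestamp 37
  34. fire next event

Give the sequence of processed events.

insert 27 → {27}
insert 19 → {19, 27}
fire next event → 19; now {27}
fire next event → 27; now {}
insert 23 → {23}
insert 33 → {23, 33}
insert 11 → {11, 23, 33}
insert 36 → {11, 23, 33, 36}
fire next event → 11; now {23, 33, 36}
insert 32 → {23, 32, 33, 36}
insert 34 → {23, 32, 33, 34, 36}
insert 22 → {22, 23, 32, 33, 34, 36}
fire next event → 22; now {23, 32, 33, 34, 36}
insert 18 → {18, 23, 32, 33, 34, 36}
fire next event → 18; now {23, 32, 33, 34, 36}
insert 16 → {16, 23, 32, 33, 34, 36}
insert 26 → {16, 23, 26, 32, 33, 34, 36}
fire next event → 16; now {23, 26, 32, 33, 34, 36}
fire next event → 23; now {26, 32, 33, 34, 36}
fire next event → 26; now {32, 33, 34, 36}
insert 13 → {13, 32, 33, 34, 36}
fire next event → 13; now {32, 33, 34, 36}
insert 35 → {32, 33, 34, 35, 36}
insert 30 → {30, 32, 33, 34, 35, 36}
fire next event → 30; now {32, 33, 34, 35, 36}
fire next event → 32; now {33, 34, 35, 36}
insert 20 → {20, 33, 34, 35, 36}
fire next event → 20; now {33, 34, 35, 36}
insert 31 → {31, 33, 34, 35, 36}
insert 28 → {28, 31, 33, 34, 35, 36}
fire next event → 28; now {31, 33, 34, 35, 36}
insert 17 → {17, 31, 33, 34, 35, 36}
insert 37 → {17, 31, 33, 34, 35, 36, 37}
fire next event → 17; now {31, 33, 34, 35, 36, 37}

19 → 27 → 11 → 22 → 18 → 16 → 23 → 26 → 13 → 30 → 32 → 20 → 28 → 17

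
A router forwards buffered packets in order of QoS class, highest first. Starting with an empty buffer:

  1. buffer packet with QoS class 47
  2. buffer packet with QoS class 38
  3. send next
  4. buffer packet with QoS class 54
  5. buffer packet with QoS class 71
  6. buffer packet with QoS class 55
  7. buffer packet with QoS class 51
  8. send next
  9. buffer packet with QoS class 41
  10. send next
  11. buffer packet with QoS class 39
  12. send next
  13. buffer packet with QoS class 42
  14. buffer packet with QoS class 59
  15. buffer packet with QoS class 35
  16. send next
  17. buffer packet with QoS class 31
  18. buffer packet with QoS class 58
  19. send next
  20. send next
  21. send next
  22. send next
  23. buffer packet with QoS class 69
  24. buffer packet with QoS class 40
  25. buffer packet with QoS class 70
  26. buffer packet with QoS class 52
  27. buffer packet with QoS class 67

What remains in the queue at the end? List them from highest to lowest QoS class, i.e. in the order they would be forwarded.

insert 47 → {47}
insert 38 → {47, 38}
send next → 47; now {38}
insert 54 → {54, 38}
insert 71 → {71, 54, 38}
insert 55 → {71, 55, 54, 38}
insert 51 → {71, 55, 54, 51, 38}
send next → 71; now {55, 54, 51, 38}
insert 41 → {55, 54, 51, 41, 38}
send next → 55; now {54, 51, 41, 38}
insert 39 → {54, 51, 41, 39, 38}
send next → 54; now {51, 41, 39, 38}
insert 42 → {51, 42, 41, 39, 38}
insert 59 → {59, 51, 42, 41, 39, 38}
insert 35 → {59, 51, 42, 41, 39, 38, 35}
send next → 59; now {51, 42, 41, 39, 38, 35}
insert 31 → {51, 42, 41, 39, 38, 35, 31}
insert 58 → {58, 51, 42, 41, 39, 38, 35, 31}
send next → 58; now {51, 42, 41, 39, 38, 35, 31}
send next → 51; now {42, 41, 39, 38, 35, 31}
send next → 42; now {41, 39, 38, 35, 31}
send next → 41; now {39, 38, 35, 31}
insert 69 → {69, 39, 38, 35, 31}
insert 40 → {69, 40, 39, 38, 35, 31}
insert 70 → {70, 69, 40, 39, 38, 35, 31}
insert 52 → {70, 69, 52, 40, 39, 38, 35, 31}
insert 67 → {70, 69, 67, 52, 40, 39, 38, 35, 31}

[70, 69, 67, 52, 40, 39, 38, 35, 31]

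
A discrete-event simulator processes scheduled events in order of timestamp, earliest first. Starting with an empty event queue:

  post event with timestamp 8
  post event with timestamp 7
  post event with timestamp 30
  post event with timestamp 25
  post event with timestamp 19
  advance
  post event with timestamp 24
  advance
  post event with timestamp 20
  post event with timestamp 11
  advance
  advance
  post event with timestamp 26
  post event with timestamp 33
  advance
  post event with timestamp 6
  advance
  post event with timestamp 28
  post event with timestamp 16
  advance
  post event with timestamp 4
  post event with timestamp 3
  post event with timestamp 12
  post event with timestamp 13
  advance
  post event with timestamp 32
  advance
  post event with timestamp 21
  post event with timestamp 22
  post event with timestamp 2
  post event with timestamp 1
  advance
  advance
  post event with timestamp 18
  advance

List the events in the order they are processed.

7 → 8 → 11 → 19 → 20 → 6 → 16 → 3 → 4 → 1 → 2 → 12

insert 8 → {8}
insert 7 → {7, 8}
insert 30 → {7, 8, 30}
insert 25 → {7, 8, 25, 30}
insert 19 → {7, 8, 19, 25, 30}
advance → 7; now {8, 19, 25, 30}
insert 24 → {8, 19, 24, 25, 30}
advance → 8; now {19, 24, 25, 30}
insert 20 → {19, 20, 24, 25, 30}
insert 11 → {11, 19, 20, 24, 25, 30}
advance → 11; now {19, 20, 24, 25, 30}
advance → 19; now {20, 24, 25, 30}
insert 26 → {20, 24, 25, 26, 30}
insert 33 → {20, 24, 25, 26, 30, 33}
advance → 20; now {24, 25, 26, 30, 33}
insert 6 → {6, 24, 25, 26, 30, 33}
advance → 6; now {24, 25, 26, 30, 33}
insert 28 → {24, 25, 26, 28, 30, 33}
insert 16 → {16, 24, 25, 26, 28, 30, 33}
advance → 16; now {24, 25, 26, 28, 30, 33}
insert 4 → {4, 24, 25, 26, 28, 30, 33}
insert 3 → {3, 4, 24, 25, 26, 28, 30, 33}
insert 12 → {3, 4, 12, 24, 25, 26, 28, 30, 33}
insert 13 → {3, 4, 12, 13, 24, 25, 26, 28, 30, 33}
advance → 3; now {4, 12, 13, 24, 25, 26, 28, 30, 33}
insert 32 → {4, 12, 13, 24, 25, 26, 28, 30, 32, 33}
advance → 4; now {12, 13, 24, 25, 26, 28, 30, 32, 33}
insert 21 → {12, 13, 21, 24, 25, 26, 28, 30, 32, 33}
insert 22 → {12, 13, 21, 22, 24, 25, 26, 28, 30, 32, 33}
insert 2 → {2, 12, 13, 21, 22, 24, 25, 26, 28, 30, 32, 33}
insert 1 → {1, 2, 12, 13, 21, 22, 24, 25, 26, 28, 30, 32, 33}
advance → 1; now {2, 12, 13, 21, 22, 24, 25, 26, 28, 30, 32, 33}
advance → 2; now {12, 13, 21, 22, 24, 25, 26, 28, 30, 32, 33}
insert 18 → {12, 13, 18, 21, 22, 24, 25, 26, 28, 30, 32, 33}
advance → 12; now {13, 18, 21, 22, 24, 25, 26, 28, 30, 32, 33}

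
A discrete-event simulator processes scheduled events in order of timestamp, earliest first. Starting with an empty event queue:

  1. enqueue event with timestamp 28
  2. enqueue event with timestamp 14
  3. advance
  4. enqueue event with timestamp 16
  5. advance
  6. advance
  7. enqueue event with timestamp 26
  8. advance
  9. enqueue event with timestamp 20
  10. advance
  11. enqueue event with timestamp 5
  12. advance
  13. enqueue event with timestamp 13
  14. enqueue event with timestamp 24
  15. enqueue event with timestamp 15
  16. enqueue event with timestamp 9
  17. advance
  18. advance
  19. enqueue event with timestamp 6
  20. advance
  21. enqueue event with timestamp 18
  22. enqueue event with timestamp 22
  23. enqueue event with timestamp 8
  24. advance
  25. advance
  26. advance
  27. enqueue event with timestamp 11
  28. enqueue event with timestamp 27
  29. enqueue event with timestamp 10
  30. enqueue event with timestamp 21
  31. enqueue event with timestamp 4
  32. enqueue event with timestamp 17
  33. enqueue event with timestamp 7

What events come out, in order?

14, 16, 28, 26, 20, 5, 9, 13, 6, 8, 15, 18

insert 28 → {28}
insert 14 → {14, 28}
advance → 14; now {28}
insert 16 → {16, 28}
advance → 16; now {28}
advance → 28; now {}
insert 26 → {26}
advance → 26; now {}
insert 20 → {20}
advance → 20; now {}
insert 5 → {5}
advance → 5; now {}
insert 13 → {13}
insert 24 → {13, 24}
insert 15 → {13, 15, 24}
insert 9 → {9, 13, 15, 24}
advance → 9; now {13, 15, 24}
advance → 13; now {15, 24}
insert 6 → {6, 15, 24}
advance → 6; now {15, 24}
insert 18 → {15, 18, 24}
insert 22 → {15, 18, 22, 24}
insert 8 → {8, 15, 18, 22, 24}
advance → 8; now {15, 18, 22, 24}
advance → 15; now {18, 22, 24}
advance → 18; now {22, 24}
insert 11 → {11, 22, 24}
insert 27 → {11, 22, 24, 27}
insert 10 → {10, 11, 22, 24, 27}
insert 21 → {10, 11, 21, 22, 24, 27}
insert 4 → {4, 10, 11, 21, 22, 24, 27}
insert 17 → {4, 10, 11, 17, 21, 22, 24, 27}
insert 7 → {4, 7, 10, 11, 17, 21, 22, 24, 27}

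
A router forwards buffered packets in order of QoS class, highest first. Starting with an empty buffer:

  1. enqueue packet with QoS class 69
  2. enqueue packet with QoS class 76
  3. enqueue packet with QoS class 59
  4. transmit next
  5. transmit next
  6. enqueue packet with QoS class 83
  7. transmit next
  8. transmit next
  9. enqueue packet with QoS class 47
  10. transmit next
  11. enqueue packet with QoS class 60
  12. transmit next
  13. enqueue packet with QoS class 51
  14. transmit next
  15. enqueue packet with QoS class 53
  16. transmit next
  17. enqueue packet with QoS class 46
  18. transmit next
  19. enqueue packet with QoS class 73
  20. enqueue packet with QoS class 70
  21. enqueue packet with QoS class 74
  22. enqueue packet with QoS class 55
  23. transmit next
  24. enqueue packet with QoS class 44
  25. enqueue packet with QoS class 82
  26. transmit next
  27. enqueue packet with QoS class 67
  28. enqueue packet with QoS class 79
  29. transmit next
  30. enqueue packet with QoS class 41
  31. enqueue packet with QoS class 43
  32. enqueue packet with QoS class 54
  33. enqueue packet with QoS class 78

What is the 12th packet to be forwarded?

79

insert 69 → {69}
insert 76 → {76, 69}
insert 59 → {76, 69, 59}
transmit next → 76; now {69, 59}
transmit next → 69; now {59}
insert 83 → {83, 59}
transmit next → 83; now {59}
transmit next → 59; now {}
insert 47 → {47}
transmit next → 47; now {}
insert 60 → {60}
transmit next → 60; now {}
insert 51 → {51}
transmit next → 51; now {}
insert 53 → {53}
transmit next → 53; now {}
insert 46 → {46}
transmit next → 46; now {}
insert 73 → {73}
insert 70 → {73, 70}
insert 74 → {74, 73, 70}
insert 55 → {74, 73, 70, 55}
transmit next → 74; now {73, 70, 55}
insert 44 → {73, 70, 55, 44}
insert 82 → {82, 73, 70, 55, 44}
transmit next → 82; now {73, 70, 55, 44}
insert 67 → {73, 70, 67, 55, 44}
insert 79 → {79, 73, 70, 67, 55, 44}
transmit next → 79; now {73, 70, 67, 55, 44}
insert 41 → {73, 70, 67, 55, 44, 41}
insert 43 → {73, 70, 67, 55, 44, 43, 41}
insert 54 → {73, 70, 67, 55, 54, 44, 43, 41}
insert 78 → {78, 73, 70, 67, 55, 54, 44, 43, 41}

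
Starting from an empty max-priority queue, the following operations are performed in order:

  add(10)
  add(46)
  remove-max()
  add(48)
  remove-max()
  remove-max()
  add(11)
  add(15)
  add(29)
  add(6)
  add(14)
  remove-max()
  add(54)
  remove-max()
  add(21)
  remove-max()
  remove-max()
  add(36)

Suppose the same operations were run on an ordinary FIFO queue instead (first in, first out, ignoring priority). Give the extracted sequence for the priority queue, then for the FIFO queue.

insert 10 → {10}
insert 46 → {46, 10}
remove-max → 46; now {10}
insert 48 → {48, 10}
remove-max → 48; now {10}
remove-max → 10; now {}
insert 11 → {11}
insert 15 → {15, 11}
insert 29 → {29, 15, 11}
insert 6 → {29, 15, 11, 6}
insert 14 → {29, 15, 14, 11, 6}
remove-max → 29; now {15, 14, 11, 6}
insert 54 → {54, 15, 14, 11, 6}
remove-max → 54; now {15, 14, 11, 6}
insert 21 → {21, 15, 14, 11, 6}
remove-max → 21; now {15, 14, 11, 6}
remove-max → 15; now {14, 11, 6}
insert 36 → {36, 14, 11, 6}

priority queue: 46 → 48 → 10 → 29 → 54 → 21 → 15; FIFO queue: [10, 46, 48, 11, 15, 29, 6]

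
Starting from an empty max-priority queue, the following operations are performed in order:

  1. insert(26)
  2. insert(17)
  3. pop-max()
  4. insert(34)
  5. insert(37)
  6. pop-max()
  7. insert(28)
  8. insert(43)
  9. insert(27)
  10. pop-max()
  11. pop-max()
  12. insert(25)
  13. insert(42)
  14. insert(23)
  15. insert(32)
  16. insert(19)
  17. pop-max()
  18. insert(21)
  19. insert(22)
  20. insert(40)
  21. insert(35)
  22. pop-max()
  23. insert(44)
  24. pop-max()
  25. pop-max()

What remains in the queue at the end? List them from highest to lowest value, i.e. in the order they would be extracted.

insert 26 → {26}
insert 17 → {26, 17}
pop-max → 26; now {17}
insert 34 → {34, 17}
insert 37 → {37, 34, 17}
pop-max → 37; now {34, 17}
insert 28 → {34, 28, 17}
insert 43 → {43, 34, 28, 17}
insert 27 → {43, 34, 28, 27, 17}
pop-max → 43; now {34, 28, 27, 17}
pop-max → 34; now {28, 27, 17}
insert 25 → {28, 27, 25, 17}
insert 42 → {42, 28, 27, 25, 17}
insert 23 → {42, 28, 27, 25, 23, 17}
insert 32 → {42, 32, 28, 27, 25, 23, 17}
insert 19 → {42, 32, 28, 27, 25, 23, 19, 17}
pop-max → 42; now {32, 28, 27, 25, 23, 19, 17}
insert 21 → {32, 28, 27, 25, 23, 21, 19, 17}
insert 22 → {32, 28, 27, 25, 23, 22, 21, 19, 17}
insert 40 → {40, 32, 28, 27, 25, 23, 22, 21, 19, 17}
insert 35 → {40, 35, 32, 28, 27, 25, 23, 22, 21, 19, 17}
pop-max → 40; now {35, 32, 28, 27, 25, 23, 22, 21, 19, 17}
insert 44 → {44, 35, 32, 28, 27, 25, 23, 22, 21, 19, 17}
pop-max → 44; now {35, 32, 28, 27, 25, 23, 22, 21, 19, 17}
pop-max → 35; now {32, 28, 27, 25, 23, 22, 21, 19, 17}

[32, 28, 27, 25, 23, 22, 21, 19, 17]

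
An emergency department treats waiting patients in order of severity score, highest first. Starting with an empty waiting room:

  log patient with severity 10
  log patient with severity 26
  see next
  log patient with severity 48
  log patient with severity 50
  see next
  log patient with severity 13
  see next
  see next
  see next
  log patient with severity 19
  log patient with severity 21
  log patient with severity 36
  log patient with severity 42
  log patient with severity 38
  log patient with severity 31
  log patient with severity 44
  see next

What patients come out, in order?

insert 10 → {10}
insert 26 → {26, 10}
see next → 26; now {10}
insert 48 → {48, 10}
insert 50 → {50, 48, 10}
see next → 50; now {48, 10}
insert 13 → {48, 13, 10}
see next → 48; now {13, 10}
see next → 13; now {10}
see next → 10; now {}
insert 19 → {19}
insert 21 → {21, 19}
insert 36 → {36, 21, 19}
insert 42 → {42, 36, 21, 19}
insert 38 → {42, 38, 36, 21, 19}
insert 31 → {42, 38, 36, 31, 21, 19}
insert 44 → {44, 42, 38, 36, 31, 21, 19}
see next → 44; now {42, 38, 36, 31, 21, 19}

26 → 50 → 48 → 13 → 10 → 44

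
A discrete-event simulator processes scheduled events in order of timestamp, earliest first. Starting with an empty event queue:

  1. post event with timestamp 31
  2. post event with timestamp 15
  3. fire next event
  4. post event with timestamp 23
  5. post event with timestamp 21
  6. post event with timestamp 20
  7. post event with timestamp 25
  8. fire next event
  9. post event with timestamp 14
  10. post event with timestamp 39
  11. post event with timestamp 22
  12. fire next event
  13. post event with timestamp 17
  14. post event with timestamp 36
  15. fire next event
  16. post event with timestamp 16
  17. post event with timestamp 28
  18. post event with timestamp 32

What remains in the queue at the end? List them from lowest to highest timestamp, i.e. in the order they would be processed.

16 → 21 → 22 → 23 → 25 → 28 → 31 → 32 → 36 → 39

insert 31 → {31}
insert 15 → {15, 31}
fire next event → 15; now {31}
insert 23 → {23, 31}
insert 21 → {21, 23, 31}
insert 20 → {20, 21, 23, 31}
insert 25 → {20, 21, 23, 25, 31}
fire next event → 20; now {21, 23, 25, 31}
insert 14 → {14, 21, 23, 25, 31}
insert 39 → {14, 21, 23, 25, 31, 39}
insert 22 → {14, 21, 22, 23, 25, 31, 39}
fire next event → 14; now {21, 22, 23, 25, 31, 39}
insert 17 → {17, 21, 22, 23, 25, 31, 39}
insert 36 → {17, 21, 22, 23, 25, 31, 36, 39}
fire next event → 17; now {21, 22, 23, 25, 31, 36, 39}
insert 16 → {16, 21, 22, 23, 25, 31, 36, 39}
insert 28 → {16, 21, 22, 23, 25, 28, 31, 36, 39}
insert 32 → {16, 21, 22, 23, 25, 28, 31, 32, 36, 39}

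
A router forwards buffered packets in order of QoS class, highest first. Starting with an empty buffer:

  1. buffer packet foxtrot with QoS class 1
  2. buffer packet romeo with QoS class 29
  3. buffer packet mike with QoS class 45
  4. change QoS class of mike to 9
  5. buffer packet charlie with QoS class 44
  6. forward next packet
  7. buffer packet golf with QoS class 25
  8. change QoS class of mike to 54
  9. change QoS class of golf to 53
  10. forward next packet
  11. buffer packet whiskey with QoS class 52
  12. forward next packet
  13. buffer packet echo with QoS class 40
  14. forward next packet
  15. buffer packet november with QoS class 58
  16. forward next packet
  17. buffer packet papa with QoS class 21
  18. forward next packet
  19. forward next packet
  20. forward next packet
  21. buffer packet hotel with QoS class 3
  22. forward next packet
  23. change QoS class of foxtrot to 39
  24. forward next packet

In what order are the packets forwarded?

add foxtrot (QoS class 1) → {foxtrot:1}
add romeo (QoS class 29) → {romeo:29, foxtrot:1}
add mike (QoS class 45) → {mike:45, romeo:29, foxtrot:1}
update mike to QoS class 9 → {romeo:29, mike:9, foxtrot:1}
add charlie (QoS class 44) → {charlie:44, romeo:29, mike:9, foxtrot:1}
forward next packet → charlie; now {romeo:29, mike:9, foxtrot:1}
add golf (QoS class 25) → {romeo:29, golf:25, mike:9, foxtrot:1}
update mike to QoS class 54 → {mike:54, romeo:29, golf:25, foxtrot:1}
update golf to QoS class 53 → {mike:54, golf:53, romeo:29, foxtrot:1}
forward next packet → mike; now {golf:53, romeo:29, foxtrot:1}
add whiskey (QoS class 52) → {golf:53, whiskey:52, romeo:29, foxtrot:1}
forward next packet → golf; now {whiskey:52, romeo:29, foxtrot:1}
add echo (QoS class 40) → {whiskey:52, echo:40, romeo:29, foxtrot:1}
forward next packet → whiskey; now {echo:40, romeo:29, foxtrot:1}
add november (QoS class 58) → {november:58, echo:40, romeo:29, foxtrot:1}
forward next packet → november; now {echo:40, romeo:29, foxtrot:1}
add papa (QoS class 21) → {echo:40, romeo:29, papa:21, foxtrot:1}
forward next packet → echo; now {romeo:29, papa:21, foxtrot:1}
forward next packet → romeo; now {papa:21, foxtrot:1}
forward next packet → papa; now {foxtrot:1}
add hotel (QoS class 3) → {hotel:3, foxtrot:1}
forward next packet → hotel; now {foxtrot:1}
update foxtrot to QoS class 39 → {foxtrot:39}
forward next packet → foxtrot; now {}

charlie → mike → golf → whiskey → november → echo → romeo → papa → hotel → foxtrot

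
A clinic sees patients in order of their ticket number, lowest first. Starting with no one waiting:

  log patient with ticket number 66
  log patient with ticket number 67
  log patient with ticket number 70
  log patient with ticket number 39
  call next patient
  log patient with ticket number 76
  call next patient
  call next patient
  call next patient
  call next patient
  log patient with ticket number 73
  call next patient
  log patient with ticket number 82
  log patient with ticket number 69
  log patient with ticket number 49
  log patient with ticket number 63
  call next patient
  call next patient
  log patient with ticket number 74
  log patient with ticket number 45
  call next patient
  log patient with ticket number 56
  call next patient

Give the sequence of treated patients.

insert 66 → {66}
insert 67 → {66, 67}
insert 70 → {66, 67, 70}
insert 39 → {39, 66, 67, 70}
call next patient → 39; now {66, 67, 70}
insert 76 → {66, 67, 70, 76}
call next patient → 66; now {67, 70, 76}
call next patient → 67; now {70, 76}
call next patient → 70; now {76}
call next patient → 76; now {}
insert 73 → {73}
call next patient → 73; now {}
insert 82 → {82}
insert 69 → {69, 82}
insert 49 → {49, 69, 82}
insert 63 → {49, 63, 69, 82}
call next patient → 49; now {63, 69, 82}
call next patient → 63; now {69, 82}
insert 74 → {69, 74, 82}
insert 45 → {45, 69, 74, 82}
call next patient → 45; now {69, 74, 82}
insert 56 → {56, 69, 74, 82}
call next patient → 56; now {69, 74, 82}

39, 66, 67, 70, 76, 73, 49, 63, 45, 56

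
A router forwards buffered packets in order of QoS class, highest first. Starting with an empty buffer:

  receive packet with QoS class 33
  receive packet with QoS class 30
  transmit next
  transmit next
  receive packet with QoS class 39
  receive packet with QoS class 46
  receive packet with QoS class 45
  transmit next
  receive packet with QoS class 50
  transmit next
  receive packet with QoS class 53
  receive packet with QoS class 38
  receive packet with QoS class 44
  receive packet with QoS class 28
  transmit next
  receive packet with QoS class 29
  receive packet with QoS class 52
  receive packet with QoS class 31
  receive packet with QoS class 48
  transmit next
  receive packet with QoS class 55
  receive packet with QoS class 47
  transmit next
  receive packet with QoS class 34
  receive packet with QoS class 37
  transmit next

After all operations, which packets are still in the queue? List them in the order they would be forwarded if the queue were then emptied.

47 → 45 → 44 → 39 → 38 → 37 → 34 → 31 → 29 → 28

insert 33 → {33}
insert 30 → {33, 30}
transmit next → 33; now {30}
transmit next → 30; now {}
insert 39 → {39}
insert 46 → {46, 39}
insert 45 → {46, 45, 39}
transmit next → 46; now {45, 39}
insert 50 → {50, 45, 39}
transmit next → 50; now {45, 39}
insert 53 → {53, 45, 39}
insert 38 → {53, 45, 39, 38}
insert 44 → {53, 45, 44, 39, 38}
insert 28 → {53, 45, 44, 39, 38, 28}
transmit next → 53; now {45, 44, 39, 38, 28}
insert 29 → {45, 44, 39, 38, 29, 28}
insert 52 → {52, 45, 44, 39, 38, 29, 28}
insert 31 → {52, 45, 44, 39, 38, 31, 29, 28}
insert 48 → {52, 48, 45, 44, 39, 38, 31, 29, 28}
transmit next → 52; now {48, 45, 44, 39, 38, 31, 29, 28}
insert 55 → {55, 48, 45, 44, 39, 38, 31, 29, 28}
insert 47 → {55, 48, 47, 45, 44, 39, 38, 31, 29, 28}
transmit next → 55; now {48, 47, 45, 44, 39, 38, 31, 29, 28}
insert 34 → {48, 47, 45, 44, 39, 38, 34, 31, 29, 28}
insert 37 → {48, 47, 45, 44, 39, 38, 37, 34, 31, 29, 28}
transmit next → 48; now {47, 45, 44, 39, 38, 37, 34, 31, 29, 28}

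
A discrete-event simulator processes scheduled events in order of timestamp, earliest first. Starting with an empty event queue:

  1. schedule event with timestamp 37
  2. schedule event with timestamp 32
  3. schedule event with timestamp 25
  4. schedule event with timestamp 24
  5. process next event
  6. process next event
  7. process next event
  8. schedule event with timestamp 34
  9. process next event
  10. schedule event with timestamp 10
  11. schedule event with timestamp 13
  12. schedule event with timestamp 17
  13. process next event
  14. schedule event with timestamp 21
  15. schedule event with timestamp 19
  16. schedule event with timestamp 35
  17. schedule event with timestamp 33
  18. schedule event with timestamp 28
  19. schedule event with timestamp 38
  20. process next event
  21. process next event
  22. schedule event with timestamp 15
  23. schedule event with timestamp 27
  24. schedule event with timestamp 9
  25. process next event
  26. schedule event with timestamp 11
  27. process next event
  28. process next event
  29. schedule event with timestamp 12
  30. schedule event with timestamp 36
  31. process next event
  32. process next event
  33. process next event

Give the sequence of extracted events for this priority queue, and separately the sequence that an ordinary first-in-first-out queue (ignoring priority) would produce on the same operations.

insert 37 → {37}
insert 32 → {32, 37}
insert 25 → {25, 32, 37}
insert 24 → {24, 25, 32, 37}
process next event → 24; now {25, 32, 37}
process next event → 25; now {32, 37}
process next event → 32; now {37}
insert 34 → {34, 37}
process next event → 34; now {37}
insert 10 → {10, 37}
insert 13 → {10, 13, 37}
insert 17 → {10, 13, 17, 37}
process next event → 10; now {13, 17, 37}
insert 21 → {13, 17, 21, 37}
insert 19 → {13, 17, 19, 21, 37}
insert 35 → {13, 17, 19, 21, 35, 37}
insert 33 → {13, 17, 19, 21, 33, 35, 37}
insert 28 → {13, 17, 19, 21, 28, 33, 35, 37}
insert 38 → {13, 17, 19, 21, 28, 33, 35, 37, 38}
process next event → 13; now {17, 19, 21, 28, 33, 35, 37, 38}
process next event → 17; now {19, 21, 28, 33, 35, 37, 38}
insert 15 → {15, 19, 21, 28, 33, 35, 37, 38}
insert 27 → {15, 19, 21, 27, 28, 33, 35, 37, 38}
insert 9 → {9, 15, 19, 21, 27, 28, 33, 35, 37, 38}
process next event → 9; now {15, 19, 21, 27, 28, 33, 35, 37, 38}
insert 11 → {11, 15, 19, 21, 27, 28, 33, 35, 37, 38}
process next event → 11; now {15, 19, 21, 27, 28, 33, 35, 37, 38}
process next event → 15; now {19, 21, 27, 28, 33, 35, 37, 38}
insert 12 → {12, 19, 21, 27, 28, 33, 35, 37, 38}
insert 36 → {12, 19, 21, 27, 28, 33, 35, 36, 37, 38}
process next event → 12; now {19, 21, 27, 28, 33, 35, 36, 37, 38}
process next event → 19; now {21, 27, 28, 33, 35, 36, 37, 38}
process next event → 21; now {27, 28, 33, 35, 36, 37, 38}

priority queue: [24, 25, 32, 34, 10, 13, 17, 9, 11, 15, 12, 19, 21]; FIFO queue: 37, 32, 25, 24, 34, 10, 13, 17, 21, 19, 35, 33, 28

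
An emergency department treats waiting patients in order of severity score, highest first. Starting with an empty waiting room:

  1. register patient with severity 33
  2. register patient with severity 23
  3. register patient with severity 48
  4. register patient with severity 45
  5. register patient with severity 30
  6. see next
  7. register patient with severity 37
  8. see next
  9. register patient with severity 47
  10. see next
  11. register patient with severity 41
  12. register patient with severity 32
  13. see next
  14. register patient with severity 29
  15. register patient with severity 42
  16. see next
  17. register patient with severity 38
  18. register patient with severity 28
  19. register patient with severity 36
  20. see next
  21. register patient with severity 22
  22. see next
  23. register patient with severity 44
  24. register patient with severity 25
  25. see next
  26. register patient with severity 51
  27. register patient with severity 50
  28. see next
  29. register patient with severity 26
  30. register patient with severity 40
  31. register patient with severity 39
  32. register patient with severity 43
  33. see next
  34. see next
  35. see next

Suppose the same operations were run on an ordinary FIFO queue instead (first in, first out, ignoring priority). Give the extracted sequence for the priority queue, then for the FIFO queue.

priority queue: [48, 45, 47, 41, 42, 38, 37, 44, 51, 50, 43, 40]; FIFO queue: 33 → 23 → 48 → 45 → 30 → 37 → 47 → 41 → 32 → 29 → 42 → 38

insert 33 → {33}
insert 23 → {33, 23}
insert 48 → {48, 33, 23}
insert 45 → {48, 45, 33, 23}
insert 30 → {48, 45, 33, 30, 23}
see next → 48; now {45, 33, 30, 23}
insert 37 → {45, 37, 33, 30, 23}
see next → 45; now {37, 33, 30, 23}
insert 47 → {47, 37, 33, 30, 23}
see next → 47; now {37, 33, 30, 23}
insert 41 → {41, 37, 33, 30, 23}
insert 32 → {41, 37, 33, 32, 30, 23}
see next → 41; now {37, 33, 32, 30, 23}
insert 29 → {37, 33, 32, 30, 29, 23}
insert 42 → {42, 37, 33, 32, 30, 29, 23}
see next → 42; now {37, 33, 32, 30, 29, 23}
insert 38 → {38, 37, 33, 32, 30, 29, 23}
insert 28 → {38, 37, 33, 32, 30, 29, 28, 23}
insert 36 → {38, 37, 36, 33, 32, 30, 29, 28, 23}
see next → 38; now {37, 36, 33, 32, 30, 29, 28, 23}
insert 22 → {37, 36, 33, 32, 30, 29, 28, 23, 22}
see next → 37; now {36, 33, 32, 30, 29, 28, 23, 22}
insert 44 → {44, 36, 33, 32, 30, 29, 28, 23, 22}
insert 25 → {44, 36, 33, 32, 30, 29, 28, 25, 23, 22}
see next → 44; now {36, 33, 32, 30, 29, 28, 25, 23, 22}
insert 51 → {51, 36, 33, 32, 30, 29, 28, 25, 23, 22}
insert 50 → {51, 50, 36, 33, 32, 30, 29, 28, 25, 23, 22}
see next → 51; now {50, 36, 33, 32, 30, 29, 28, 25, 23, 22}
insert 26 → {50, 36, 33, 32, 30, 29, 28, 26, 25, 23, 22}
insert 40 → {50, 40, 36, 33, 32, 30, 29, 28, 26, 25, 23, 22}
insert 39 → {50, 40, 39, 36, 33, 32, 30, 29, 28, 26, 25, 23, 22}
insert 43 → {50, 43, 40, 39, 36, 33, 32, 30, 29, 28, 26, 25, 23, 22}
see next → 50; now {43, 40, 39, 36, 33, 32, 30, 29, 28, 26, 25, 23, 22}
see next → 43; now {40, 39, 36, 33, 32, 30, 29, 28, 26, 25, 23, 22}
see next → 40; now {39, 36, 33, 32, 30, 29, 28, 26, 25, 23, 22}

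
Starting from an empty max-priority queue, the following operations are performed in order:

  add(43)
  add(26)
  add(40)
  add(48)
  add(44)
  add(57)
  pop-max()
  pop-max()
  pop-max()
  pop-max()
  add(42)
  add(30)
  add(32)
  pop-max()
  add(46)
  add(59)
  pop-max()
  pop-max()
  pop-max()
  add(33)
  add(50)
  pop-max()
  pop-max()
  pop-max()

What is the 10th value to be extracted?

33

insert 43 → {43}
insert 26 → {43, 26}
insert 40 → {43, 40, 26}
insert 48 → {48, 43, 40, 26}
insert 44 → {48, 44, 43, 40, 26}
insert 57 → {57, 48, 44, 43, 40, 26}
pop-max → 57; now {48, 44, 43, 40, 26}
pop-max → 48; now {44, 43, 40, 26}
pop-max → 44; now {43, 40, 26}
pop-max → 43; now {40, 26}
insert 42 → {42, 40, 26}
insert 30 → {42, 40, 30, 26}
insert 32 → {42, 40, 32, 30, 26}
pop-max → 42; now {40, 32, 30, 26}
insert 46 → {46, 40, 32, 30, 26}
insert 59 → {59, 46, 40, 32, 30, 26}
pop-max → 59; now {46, 40, 32, 30, 26}
pop-max → 46; now {40, 32, 30, 26}
pop-max → 40; now {32, 30, 26}
insert 33 → {33, 32, 30, 26}
insert 50 → {50, 33, 32, 30, 26}
pop-max → 50; now {33, 32, 30, 26}
pop-max → 33; now {32, 30, 26}
pop-max → 32; now {30, 26}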